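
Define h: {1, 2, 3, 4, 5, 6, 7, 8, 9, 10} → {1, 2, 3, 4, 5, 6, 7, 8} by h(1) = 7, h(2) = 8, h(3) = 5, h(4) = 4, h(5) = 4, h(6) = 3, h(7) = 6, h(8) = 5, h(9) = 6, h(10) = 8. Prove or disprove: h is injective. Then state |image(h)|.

6

h(4) = 4 = h(5) with 4 ≠ 5, so h is not injective.
The image of h is {3, 4, 5, 6, 7, 8}, which has 6 elements.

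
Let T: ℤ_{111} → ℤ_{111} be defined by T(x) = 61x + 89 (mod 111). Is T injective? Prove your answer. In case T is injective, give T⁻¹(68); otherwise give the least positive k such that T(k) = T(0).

87

Recall that injectivity means: for all s, t in the domain, T(s) = T(t) implies s = t.
Suppose T(s) = T(t) in ℤ_{111}. Then 61s + 89 ≡ 61t + 89 (mod 111), therefore 61(s − t) ≡ 0 (mod 111).
Since gcd(61, 111) = 1, 61 is invertible modulo 111, hence s − t ≡ 0 (mod 111), i.e. s = t.
So T is injective.
We now compute 61⁻¹ mod 111 explicitly. Euclid's algorithm: 111 = 1·61 + 50, 61 = 1·50 + 11, 50 = 4·11 + 6, 11 = 1·6 + 5, 6 = 1·5 + 1; back-substituting gives 1 = 91·61 − 50·111, so 61⁻¹ ≡ 91 (mod 111).
Since T is injective, we compute T⁻¹(68): solve 61x + 89 ≡ 68 (mod 111), i.e. 61x ≡ 90 (mod 111).
Multiplying by 61⁻¹ = 91 gives x ≡ 91·90 = 8190 = 73·111 + 87 ≡ 87 (mod 111).
Check: T(87) = 61·87 + 89 = 5396 = 48·111 + 68 ≡ 68 (mod 111).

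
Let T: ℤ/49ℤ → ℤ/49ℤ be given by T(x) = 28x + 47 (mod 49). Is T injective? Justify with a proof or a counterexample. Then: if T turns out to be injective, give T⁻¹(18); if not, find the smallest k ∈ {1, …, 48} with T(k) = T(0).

7

Recall that T is injective when T(x_1) = T(x_2) forces x_1 = x_2.
We have gcd(28, 49) = 7 > 1. Taking x_1 = 0 and x_2 = 7: T(0) = 47 and T(7) = 28·7 + 47 = 243 ≡ 47 (mod 49).
So T(0) = T(7) while 0 ≠ 7, therefore T is not injective.
Since T is not injective, we find the least positive k with T(k) = T(0): this means 28k ≡ 0 (mod 49), i.e. 49 ∣ 28k. Since gcd(28, 49) = 7, dividing through by 7 this holds exactly when 7 ∣ 4k, and as gcd(4, 7) = 1, exactly when 7 ∣ k.
The smallest positive such k is 7.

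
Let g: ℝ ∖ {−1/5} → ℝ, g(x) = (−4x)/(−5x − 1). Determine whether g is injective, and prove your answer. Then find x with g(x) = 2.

Suppose g(x_1) = g(x_2). Cross-multiplying: (−4x_1)(−5x_2 − 1) = (−4x_2)(−5x_1 − 1).
Expanding both sides and cancelling the symmetric terms leaves 4·(x_1 − x_2) = 0. Since 4 ≠ 0, x_1 = x_2. So g is injective.
Solving g(x) = 2: cross-multiplying gives −4x = 2(−5x − 1), which rearranges to 6x = −2, so x = −1/3.

-1/3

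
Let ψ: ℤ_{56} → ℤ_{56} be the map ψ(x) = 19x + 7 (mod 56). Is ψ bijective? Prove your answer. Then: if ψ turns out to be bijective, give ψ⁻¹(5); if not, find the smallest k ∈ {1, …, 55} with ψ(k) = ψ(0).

If ψ(s) = ψ(t), then 19s ≡ 19t (mod 56). Because gcd(19, 56) = 1, we may cancel 19 to get s ≡ t (mod 56).
We now compute 19⁻¹ mod 56 explicitly. Euclid's algorithm: 56 = 2·19 + 18, 19 = 1·18 + 1; back-substituting gives 1 = 3·19 − 1·56, so 19⁻¹ ≡ 3 (mod 56).
Then y ↦ 3(y − 7) is a two-sided inverse to ψ, so every y ∈ ℤ_{56} has a preimage.
Therefore ψ is bijective.
Since ψ is bijective, we compute ψ⁻¹(5): solve 19x + 7 ≡ 5 (mod 56), i.e. 19x ≡ 54 (mod 56).
Multiplying by 19⁻¹ = 3 gives x ≡ 3·54 = 162 = 2·56 + 50 ≡ 50 (mod 56).
Check: ψ(50) = 19·50 + 7 = 957 = 17·56 + 5 ≡ 5 (mod 56).

50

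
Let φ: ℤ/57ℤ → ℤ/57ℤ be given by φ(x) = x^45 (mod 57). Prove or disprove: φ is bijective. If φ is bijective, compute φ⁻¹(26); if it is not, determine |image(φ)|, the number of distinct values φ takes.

9

φ(1) = 1^45 = 1.
φ(4): Repeated squaring mod 57: 4^1 ≡ 4, 4^2 ≡ 4² = 16, 4^4 ≡ 16² = 256 ≡ 28, 4^8 ≡ 28² = 784 ≡ 43, 4^16 ≡ 43² = 1849 ≡ 25, 4^32 ≡ 25² = 625 ≡ 55. Since 45 = 32 + 8 + 4 + 1, 4^45 ≡ 55·43·28·4: 55·43 = 2365 ≡ 28, then 28·28 = 784 ≡ 43, then 43·4 = 172 ≡ 1. So 4^45 ≡ 1 (mod 57).
So φ(1) = φ(4) = 1 while 1 ≠ 4, therefore φ is not injective, hence not bijective.
Since φ is not bijective, we determine |image(φ)|. Computing x^45 mod 57 for each x (by repeated squaring, reducing mod 57 at every step), the values φ(0), φ(1), …, φ(56) are: 0, 1, 56, 18, 1, 20, 39, 1, 56, 39, 37, 20, 18, 37, 56, 18, 1, 20, 18, 19, 20, 18, 37, 20, 39, 1, 20, 18, 1, 56, 39, 37, 56, 18, 37, 20, 39, 37, 38, 39, 37, 56, 39, 1, 20, 39, 37, 20, 18, 1, 56, 18, 37, 56, 39, 1, 56.
The distinct values are {0, 1, 18, 19, 20, 37, 38, 39, 56}; there are 9 of them.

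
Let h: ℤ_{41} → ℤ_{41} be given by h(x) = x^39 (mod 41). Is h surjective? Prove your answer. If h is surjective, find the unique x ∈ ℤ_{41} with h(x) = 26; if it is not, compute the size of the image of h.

30

Since 41 is prime, the nonzero elements of ℤ_{41} form a cyclic group of order 40.
As gcd(39, 40) = 1, raising to the 39th power is a bijection on this group: if a^39 ≡ b^39 then (ab^{−1})^39 = 1, and the only element of order dividing gcd(39, 40) = 1 is 1, so a = b.
With h(0) = 0 this makes h injective on all of ℤ_{41}, hence bijective (finite equal-size domain and codomain). In particular h is surjective.
Since h is surjective, we find the preimage of 26. The inverse of x ↦ x^39 on (ℤ_{41})^× is x ↦ x^39, because 39·39 = 1521 = 38·40 + 1 ≡ 1 (mod 40) and x^{40} = 1 for x ≠ 0 (Fermat). So h⁻¹(26) = 26^39 mod 41.
Repeated squaring mod 41: 26^1 ≡ 26, 26^2 ≡ 26² = 676 ≡ 20, 26^4 ≡ 20² = 400 ≡ 31, 26^8 ≡ 31² = 961 ≡ 18, 26^16 ≡ 18² = 324 ≡ 37, 26^32 ≡ 37² = 1369 ≡ 16. Since 39 = 32 + 4 + 2 + 1, 26^39 ≡ 16·31·20·26: 16·31 = 496 ≡ 4, then 4·20 = 80 ≡ 39, then 39·26 = 1014 ≡ 30. So 26^39 ≡ 30 (mod 41).
Hence h⁻¹(26) = 30.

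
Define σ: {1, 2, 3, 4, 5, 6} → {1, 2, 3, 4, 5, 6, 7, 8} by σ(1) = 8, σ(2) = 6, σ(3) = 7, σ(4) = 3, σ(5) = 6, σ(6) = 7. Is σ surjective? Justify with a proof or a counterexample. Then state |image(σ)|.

No element maps to 1, so σ is not surjective.
The image of σ is {3, 6, 7, 8}, which has 4 elements.

4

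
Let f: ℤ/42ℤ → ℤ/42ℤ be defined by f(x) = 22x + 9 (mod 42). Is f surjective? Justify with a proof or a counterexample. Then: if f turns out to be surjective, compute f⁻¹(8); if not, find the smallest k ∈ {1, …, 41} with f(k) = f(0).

Recall: surjectivity means every element of the codomain has a preimage under f.
Since gcd(22, 42) = 2, we have 22x ≡ 0 (mod 2) for all x, so f(x) ≡ 1 (mod 2).
But 0 ≢ 1 (mod 2), so 0 ∈ ℤ/42ℤ has no preimage. Therefore f is not surjective.
Since f is not surjective, we find the least positive k with f(k) = f(0): this means 22k ≡ 0 (mod 42), i.e. 42 ∣ 22k. Since gcd(22, 42) = 2, dividing through by 2 this holds exactly when 21 ∣ 11k, and as gcd(11, 21) = 1, exactly when 21 ∣ k.
The smallest positive such k is 21.

21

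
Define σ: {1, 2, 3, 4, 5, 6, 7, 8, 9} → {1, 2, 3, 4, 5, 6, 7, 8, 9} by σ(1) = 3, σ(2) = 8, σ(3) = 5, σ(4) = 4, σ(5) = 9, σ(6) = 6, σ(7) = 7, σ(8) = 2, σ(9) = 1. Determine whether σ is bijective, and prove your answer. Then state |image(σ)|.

9

The values 3, 8, 5, 4, 9, 6, 7, 2, 1 are a permutation of {1, 2, 3, 4, 5, 6, 7, 8, 9}: each element appears exactly once.
So σ is injective and surjective, hence bijective.
The image of σ is {1, 2, 3, 4, 5, 6, 7, 8, 9}, which has 9 elements.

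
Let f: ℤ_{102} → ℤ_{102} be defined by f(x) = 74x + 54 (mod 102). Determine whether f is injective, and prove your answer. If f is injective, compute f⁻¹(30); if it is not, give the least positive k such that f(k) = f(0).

51

Recall that injectivity means: for all u, v in the domain, f(u) = f(v) implies u = v.
We have gcd(74, 102) = 2 > 1. Taking u = 0 and v = 51: f(0) = 54 and f(51) = 74·51 + 54 = 3828 ≡ 54 (mod 102).
So f(0) = f(51) while 0 ≠ 51, so f is not injective.
Since f is not injective, we find the least positive k with f(k) = f(0): this means 74k ≡ 0 (mod 102), i.e. 102 ∣ 74k. Since gcd(74, 102) = 2, dividing through by 2 this holds exactly when 51 ∣ 37k, and as gcd(37, 51) = 1, exactly when 51 ∣ k.
The smallest positive such k is 51.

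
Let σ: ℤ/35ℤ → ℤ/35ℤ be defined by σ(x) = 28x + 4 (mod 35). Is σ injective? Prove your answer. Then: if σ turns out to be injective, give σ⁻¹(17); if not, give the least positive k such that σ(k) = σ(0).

Recall: σ is injective if σ(a) = σ(b) implies a = b.
We have gcd(28, 35) = 7 > 1. Taking a = 0 and b = 5: σ(0) = 4 and σ(5) = 28·5 + 4 = 144 ≡ 4 (mod 35).
So σ(0) = σ(5) while 0 ≠ 5, so σ is not injective.
Since σ is not injective, we find the least positive k with σ(k) = σ(0): this means 28k ≡ 0 (mod 35), i.e. 35 ∣ 28k. Since gcd(28, 35) = 7, dividing through by 7 this holds exactly when 5 ∣ 4k, and as gcd(4, 5) = 1, exactly when 5 ∣ k.
The smallest positive such k is 5.

5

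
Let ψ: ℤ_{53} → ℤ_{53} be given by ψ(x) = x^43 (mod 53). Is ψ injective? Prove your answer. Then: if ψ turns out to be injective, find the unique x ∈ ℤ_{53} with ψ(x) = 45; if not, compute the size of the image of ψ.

Since 53 is prime, the nonzero elements of ℤ_{53} form a cyclic group of order 52.
As gcd(43, 52) = 1, raising to the 43rd power is a bijection on this group: if a^43 ≡ b^43 then (ab^{−1})^43 = 1, and the only element of order dividing gcd(43, 52) = 1 is 1, so a = b.
With ψ(0) = 0 this makes ψ injective on all of ℤ_{53}, hence bijective (finite equal-size domain and codomain). In particular ψ is injective.
Since ψ is injective, we find the preimage of 45. The inverse of x ↦ x^43 on (ℤ_{53})^× is x ↦ x^23, because 43·23 = 989 = 19·52 + 1 ≡ 1 (mod 52) and x^{52} = 1 for x ≠ 0 (Fermat). So ψ⁻¹(45) = 45^23 mod 53.
Repeated squaring mod 53: 45^1 ≡ 45, 45^2 ≡ 45² = 2025 ≡ 11, 45^4 ≡ 11² = 121 ≡ 15, 45^8 ≡ 15² = 225 ≡ 13, 45^16 ≡ 13² = 169 ≡ 10. Since 23 = 16 + 4 + 2 + 1, 45^23 ≡ 10·15·11·45: 10·15 = 150 ≡ 44, then 44·11 = 484 ≡ 7, then 7·45 = 315 ≡ 50. So 45^23 ≡ 50 (mod 53).
Hence ψ⁻¹(45) = 50.

50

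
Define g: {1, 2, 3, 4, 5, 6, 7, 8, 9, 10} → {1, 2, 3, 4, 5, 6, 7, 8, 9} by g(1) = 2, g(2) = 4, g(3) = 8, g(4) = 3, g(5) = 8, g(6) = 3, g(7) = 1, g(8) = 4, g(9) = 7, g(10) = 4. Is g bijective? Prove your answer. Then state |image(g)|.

g(3) = 8 = g(5) with 3 ≠ 5, so g is not injective, hence not bijective.
The image of g is {1, 2, 3, 4, 7, 8}, which has 6 elements.

6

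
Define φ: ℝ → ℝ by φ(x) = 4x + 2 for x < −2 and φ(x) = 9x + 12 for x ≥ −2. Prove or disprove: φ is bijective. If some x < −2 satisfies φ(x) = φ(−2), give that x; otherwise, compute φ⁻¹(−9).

-11/4

Both pieces are strictly increasing (slopes 4 and 9), so each is injective on its own interval.
The left piece maps (−∞, −2) onto (−∞, −6); the right piece maps [−2, ∞) onto [−6, ∞).
Since −6 = −6, the images partition ℝ: φ is injective and surjective, hence bijective.
Because the two images are disjoint, no x < −2 has φ(x) = φ(−2), so we compute φ⁻¹(−9): −9 lies in (−∞, −6), so solve 4x + 2 = −9: x = (−9 − 2)/4 = −11/4.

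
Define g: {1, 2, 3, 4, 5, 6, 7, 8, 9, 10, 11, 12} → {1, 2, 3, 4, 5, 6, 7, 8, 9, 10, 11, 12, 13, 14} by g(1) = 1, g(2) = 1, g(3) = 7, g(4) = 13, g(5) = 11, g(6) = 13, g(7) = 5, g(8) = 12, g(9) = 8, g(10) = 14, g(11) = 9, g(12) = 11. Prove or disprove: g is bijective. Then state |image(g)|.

g(1) = 1 = g(2) with 1 ≠ 2, so g is not injective, hence not bijective.
The image of g is {1, 5, 7, 8, 9, 11, 12, 13, 14}, which has 9 elements.

9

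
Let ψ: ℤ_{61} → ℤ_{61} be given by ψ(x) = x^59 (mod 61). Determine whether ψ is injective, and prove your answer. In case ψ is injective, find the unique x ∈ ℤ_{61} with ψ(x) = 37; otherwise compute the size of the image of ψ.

33

Since 61 is prime, the nonzero elements of ℤ_{61} form a cyclic group of order 60.
As gcd(59, 60) = 1, raising to the 59th power is a bijection on this group: if a^59 ≡ b^59 then (ab^{−1})^59 = 1, and the only element of order dividing gcd(59, 60) = 1 is 1, so a = b.
With ψ(0) = 0 this makes ψ injective on all of ℤ_{61}, hence bijective (finite equal-size domain and codomain). In particular ψ is injective.
Since ψ is injective, we find the preimage of 37. The inverse of x ↦ x^59 on (ℤ_{61})^× is x ↦ x^59, because 59·59 = 3481 = 58·60 + 1 ≡ 1 (mod 60) and x^{60} = 1 for x ≠ 0 (Fermat). So ψ⁻¹(37) = 37^59 mod 61.
Repeated squaring mod 61: 37^1 ≡ 37, 37^2 ≡ 37² = 1369 ≡ 27, 37^4 ≡ 27² = 729 ≡ 58, 37^8 ≡ 58² = 3364 ≡ 9, 37^16 ≡ 9² = 81 ≡ 20, 37^32 ≡ 20² = 400 ≡ 34. Since 59 = 32 + 16 + 8 + 2 + 1, 37^59 ≡ 34·20·9·27·37: 34·20 = 680 ≡ 9, then 9·9 = 81 ≡ 20, then 20·27 = 540 ≡ 52, then 52·37 = 1924 ≡ 33. So 37^59 ≡ 33 (mod 61).
Hence ψ⁻¹(37) = 33.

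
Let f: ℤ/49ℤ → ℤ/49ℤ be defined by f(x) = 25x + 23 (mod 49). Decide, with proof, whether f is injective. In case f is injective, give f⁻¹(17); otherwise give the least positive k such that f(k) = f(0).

Suppose f(a) = f(b) in ℤ/49ℤ. Then 25a + 23 ≡ 25b + 23 (mod 49), thus 25(a − b) ≡ 0 (mod 49).
Since gcd(25, 49) = 1, 25 is invertible modulo 49, hence a − b ≡ 0 (mod 49), i.e. a = b.
Therefore f is injective.
We now compute 25⁻¹ mod 49 explicitly. Euclid's algorithm: 49 = 1·25 + 24, 25 = 1·24 + 1; back-substituting gives 1 = 2·25 − 1·49, so 25⁻¹ ≡ 2 (mod 49).
Since f is injective, we compute f⁻¹(17): solve 25x + 23 ≡ 17 (mod 49), i.e. 25x ≡ 43 (mod 49).
Multiplying by 25⁻¹ = 2 gives x ≡ 2·43 = 86 = 1·49 + 37 ≡ 37 (mod 49).
Check: f(37) = 25·37 + 23 = 948 = 19·49 + 17 ≡ 17 (mod 49).

37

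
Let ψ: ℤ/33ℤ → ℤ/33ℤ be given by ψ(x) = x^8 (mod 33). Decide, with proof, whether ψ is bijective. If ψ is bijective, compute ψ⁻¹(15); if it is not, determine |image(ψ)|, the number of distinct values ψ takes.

12

ψ(4): Repeated squaring mod 33: 4^1 ≡ 4, 4^2 ≡ 4² = 16, 4^4 ≡ 16² = 256 ≡ 25, 4^8 ≡ 25² = 625 ≡ 31. So 4^8 ≡ 31 (mod 33).
ψ(7): Repeated squaring mod 33: 7^1 ≡ 7, 7^2 ≡ 7² = 49 ≡ 16, 7^4 ≡ 16² = 256 ≡ 25, 7^8 ≡ 25² = 625 ≡ 31. So 7^8 ≡ 31 (mod 33).
So ψ(4) = ψ(7) = 31 while 4 ≠ 7, hence ψ is not injective, hence not bijective.
Since ψ is not bijective, we determine |image(ψ)|. Computing x^8 mod 33 for each x (by repeated squaring, reducing mod 33 at every step), the values ψ(0), ψ(1), …, ψ(32) are: 0, 1, 25, 27, 31, 4, 15, 31, 16, 3, 1, 22, 12, 25, 16, 9, 4, 4, 9, 16, 25, 12, 22, 1, 3, 16, 31, 15, 4, 31, 27, 25, 1.
The distinct values are {0, 1, 3, 4, 9, 12, 15, 16, 22, 25, 27, 31}; there are 12 of them.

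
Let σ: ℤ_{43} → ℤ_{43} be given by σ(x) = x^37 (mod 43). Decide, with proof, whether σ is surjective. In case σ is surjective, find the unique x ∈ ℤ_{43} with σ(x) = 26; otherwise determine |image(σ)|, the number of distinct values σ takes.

28

Since 43 is prime, the nonzero elements of ℤ_{43} form a cyclic group of order 42.
As gcd(37, 42) = 1, raising to the 37th power is a bijection on this group: if s^37 ≡ t^37 then (st^{−1})^37 = 1, and the only element of order dividing gcd(37, 42) = 1 is 1, so s = t.
With σ(0) = 0 this makes σ injective on all of ℤ_{43}, hence bijective (finite equal-size domain and codomain). In particular σ is surjective.
Since σ is surjective, we find the preimage of 26. The inverse of x ↦ x^37 on (ℤ_{43})^× is x ↦ x^25, because 37·25 = 925 = 22·42 + 1 ≡ 1 (mod 42) and x^{42} = 1 for x ≠ 0 (Fermat). So σ⁻¹(26) = 26^25 mod 43.
Repeated squaring mod 43: 26^1 ≡ 26, 26^2 ≡ 26² = 676 ≡ 31, 26^4 ≡ 31² = 961 ≡ 15, 26^8 ≡ 15² = 225 ≡ 10, 26^16 ≡ 10² = 100 ≡ 14. Since 25 = 16 + 8 + 1, 26^25 ≡ 14·10·26: 14·10 = 140 ≡ 11, then 11·26 = 286 ≡ 28. So 26^25 ≡ 28 (mod 43).
Hence σ⁻¹(26) = 28.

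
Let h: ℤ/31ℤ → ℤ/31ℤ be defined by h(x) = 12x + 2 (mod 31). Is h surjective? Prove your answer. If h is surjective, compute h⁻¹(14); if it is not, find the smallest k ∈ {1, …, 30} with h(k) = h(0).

Since gcd(12, 31) = 1, 12 is invertible modulo 31. Euclid's algorithm: 31 = 2·12 + 7, 12 = 1·7 + 5, 7 = 1·5 + 2, 5 = 2·2 + 1; back-substituting gives 1 = 13·12 − 5·31, so 12⁻¹ ≡ 13 (mod 31).
Then y ↦ 13(y − 2) is a two-sided inverse to h, so every y ∈ ℤ/31ℤ has a preimage.
Therefore h is surjective.
Since h is surjective, we compute h⁻¹(14): solve 12x + 2 ≡ 14 (mod 31), i.e. 12x ≡ 12 (mod 31).
Multiplying by 12⁻¹ = 13 gives x ≡ 13·12 = 156 = 5·31 + 1 ≡ 1 (mod 31).
Check: h(1) = 12·1 + 2 = 14 ≡ 14 (mod 31).

1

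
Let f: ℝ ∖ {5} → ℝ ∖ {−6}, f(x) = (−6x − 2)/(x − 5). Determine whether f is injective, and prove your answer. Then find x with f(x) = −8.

21

Suppose f(x_1) = f(x_2). Cross-multiplying: (−6x_1 − 2)(x_2 − 5) = (−6x_2 − 2)(x_1 − 5).
Expanding both sides and cancelling the symmetric terms leaves 32·(x_1 − x_2) = 0. Since 32 ≠ 0, x_1 = x_2. So f is injective.
Solving f(x) = −8: cross-multiplying gives −6x − 2 = −8(x − 5), which rearranges to 2x = 42, so x = 21.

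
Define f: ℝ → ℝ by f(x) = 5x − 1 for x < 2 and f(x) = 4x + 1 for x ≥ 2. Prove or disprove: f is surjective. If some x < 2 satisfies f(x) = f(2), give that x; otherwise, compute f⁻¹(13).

3

Both pieces are strictly increasing (slopes 5 and 4), so each is injective on its own interval.
The left piece maps (−∞, 2) onto (−∞, 9); the right piece maps [2, ∞) onto [9, ∞).
These images together cover ℝ, so f is surjective.
Because the two images are disjoint, no x < 2 has f(x) = f(2), so we compute f⁻¹(13): 13 lies in [9, ∞), so solve 4x + 1 = 13: x = (13 − 1)/4 = 3.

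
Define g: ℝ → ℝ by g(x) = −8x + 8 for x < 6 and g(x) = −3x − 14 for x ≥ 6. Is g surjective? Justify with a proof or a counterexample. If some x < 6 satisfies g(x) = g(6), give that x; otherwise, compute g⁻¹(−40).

5

Both pieces are strictly decreasing (slopes −8 and −3), so each is injective on its own interval.
The left piece maps (−∞, 6) onto (−40, ∞); the right piece maps [6, ∞) onto (−∞, −32].
The union (−40, ∞) ∪ (−∞, −32] covers ℝ, so g is surjective.
For the follow-up: the images overlap, so an x < 6 with g(x) = g(6) exists. g(6) = −32; solving −8x + 8 = −32 for x < 6 gives x = (−32 − 8)/(−8) = 5.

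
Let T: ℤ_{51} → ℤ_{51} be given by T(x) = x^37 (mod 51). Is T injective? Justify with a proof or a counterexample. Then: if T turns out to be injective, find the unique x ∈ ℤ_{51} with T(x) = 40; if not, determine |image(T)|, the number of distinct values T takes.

Computing x^37 mod 51 for each x (by repeated squaring, reducing mod 51 at every step), the values T(0), T(1), …, T(50) are: 0, 1, 32, 39, 4, 14, 24, 28, 26, 42, 40, 44, 3, 13, 29, 36, 16, 17, 18, 49, 5, 21, 31, 41, 45, 43, 8, 6, 10, 20, 30, 46, 2, 33, 34, 35, 15, 22, 38, 48, 7, 11, 9, 25, 23, 27, 37, 47, 12, 19, 50.
Every element of ℤ_{51} appears exactly once in this list, so T is a bijection, and in particular injective.
Since T is injective, we read off the preimage of 40 from the same table: T(10) = 40, so T⁻¹(40) = 10.

10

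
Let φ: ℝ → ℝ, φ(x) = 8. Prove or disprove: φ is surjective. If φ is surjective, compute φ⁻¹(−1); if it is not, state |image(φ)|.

1

φ(x) = 8 for all x, so 9 has no preimage and φ is not surjective.
Since φ is not surjective, we state |image(φ)|: the image of φ is {8}, which has 1 element.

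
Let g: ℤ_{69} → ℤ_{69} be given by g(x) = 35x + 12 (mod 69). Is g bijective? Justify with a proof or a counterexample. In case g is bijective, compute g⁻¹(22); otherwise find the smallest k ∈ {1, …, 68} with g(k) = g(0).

20

By definition, injectivity means: for all u, v in the domain, g(u) = g(v) implies u = v.
Suppose g(u) = g(v) in ℤ_{69}. Then 35u + 12 ≡ 35v + 12 (mod 69), therefore 35(u − v) ≡ 0 (mod 69).
Since gcd(35, 69) = 1, 35 is invertible modulo 69, thus u − v ≡ 0 (mod 69), i.e. u = v.
We now compute 35⁻¹ mod 69 explicitly. Euclid's algorithm: 69 = 1·35 + 34, 35 = 1·34 + 1; back-substituting gives 1 = 2·35 − 1·69, so 35⁻¹ ≡ 2 (mod 69).
For any y ∈ ℤ_{69}, x = 2(y − 12) mod 69 satisfies g(x) = 35·2(y − 12) + 12 ≡ y (since 35·2 ≡ 1 mod 69). So every y has a preimage.
Thus g is bijective.
Since g is bijective, we compute g⁻¹(22): solve 35x + 12 ≡ 22 (mod 69), i.e. 35x ≡ 10 (mod 69).
Multiplying by 35⁻¹ = 2 gives x ≡ 2·10 = 20 ≡ 20 (mod 69).
Check: g(20) = 35·20 + 12 = 712 = 10·69 + 22 ≡ 22 (mod 69).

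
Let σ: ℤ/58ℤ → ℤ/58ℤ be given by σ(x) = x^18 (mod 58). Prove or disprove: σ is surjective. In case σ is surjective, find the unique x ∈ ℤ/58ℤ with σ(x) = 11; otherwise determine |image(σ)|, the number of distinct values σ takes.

σ(28): Repeated squaring mod 58: 28^1 ≡ 28, 28^2 ≡ 28² = 784 ≡ 30, 28^4 ≡ 30² = 900 ≡ 30, 28^8 ≡ 30² = 900 ≡ 30, 28^16 ≡ 30² = 900 ≡ 30. Since 18 = 16 + 2, 28^18 ≡ 30·30: 30·30 = 900 ≡ 30. So 28^18 ≡ 30 (mod 58).
σ(30): Repeated squaring mod 58: 30^1 ≡ 30, 30^2 ≡ 30² = 900 ≡ 30, 30^4 ≡ 30² = 900 ≡ 30, 30^8 ≡ 30² = 900 ≡ 30, 30^16 ≡ 30² = 900 ≡ 30. Since 18 = 16 + 2, 30^18 ≡ 30·30: 30·30 = 900 ≡ 30. So 30^18 ≡ 30 (mod 58).
So σ(28) = σ(30) = 30 while 28 ≠ 30, hence σ is not injective.
A non-injective map from the 58-element set ℤ/58ℤ to itself takes at most 57 distinct values, so it cannot be surjective. So σ is not surjective.
Since σ is not surjective, we determine |image(σ)|. Computing x^18 mod 58 for each x (by repeated squaring, reducing mod 58 at every step), the values σ(0), σ(1), …, σ(57) are: 0, 1, 42, 35, 24, 45, 20, 23, 22, 7, 34, 33, 28, 25, 38, 9, 54, 57, 4, 5, 36, 51, 52, 49, 16, 53, 6, 13, 30, 29, 30, 13, 6, 53, 16, 49, 52, 51, 36, 5, 4, 57, 54, 9, 38, 25, 28, 33, 34, 7, 22, 23, 20, 45, 24, 35, 42, 1.
The distinct values are {0, 1, 4, 5, 6, 7, 9, 13, 16, 20, 22, 23, 24, 25, 28, 29, 30, 33, 34, 35, 36, 38, 42, 45, 49, 51, 52, 53, 54, 57}; there are 30 of them.

30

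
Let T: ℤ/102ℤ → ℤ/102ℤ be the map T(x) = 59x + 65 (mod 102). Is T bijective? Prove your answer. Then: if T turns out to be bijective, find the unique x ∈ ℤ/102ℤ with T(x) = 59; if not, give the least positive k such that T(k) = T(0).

12

If T(a) = T(b), then 59a ≡ 59b (mod 102). Because gcd(59, 102) = 1, we may cancel 59 to get a ≡ b (mod 102).
We now compute 59⁻¹ mod 102 explicitly. Euclid's algorithm: 102 = 1·59 + 43, 59 = 1·43 + 16, 43 = 2·16 + 11, 16 = 1·11 + 5, 11 = 2·5 + 1; back-substituting gives 1 = 83·59 − 48·102, so 59⁻¹ ≡ 83 (mod 102).
Then y ↦ 83(y − 65) is a two-sided inverse to T, so every y ∈ ℤ/102ℤ has a preimage.
Hence T is bijective.
Since T is bijective, we find T⁻¹(59): we need 59x ≡ 59 − 65 ≡ 96 (mod 102). Using 59⁻¹ = 83: x ≡ 83·96 = 7968 = 78·102 + 12, so x = 12.
Check: T(12) = 59·12 + 65 = 773 = 7·102 + 59 ≡ 59 (mod 102).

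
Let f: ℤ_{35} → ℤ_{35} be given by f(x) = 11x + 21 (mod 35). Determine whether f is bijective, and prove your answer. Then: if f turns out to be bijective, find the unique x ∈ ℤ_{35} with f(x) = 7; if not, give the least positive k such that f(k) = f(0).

21

If f(x_1) = f(x_2), then 11x_1 ≡ 11x_2 (mod 35). Because gcd(11, 35) = 1, we may cancel 11 to get x_1 ≡ x_2 (mod 35).
We now compute 11⁻¹ mod 35 explicitly. Euclid's algorithm: 35 = 3·11 + 2, 11 = 5·2 + 1; back-substituting gives 1 = 16·11 − 5·35, so 11⁻¹ ≡ 16 (mod 35).
Then y ↦ 16(y − 21) is a two-sided inverse to f, so every y ∈ ℤ_{35} has a preimage.
Thus f is bijective.
Since f is bijective, we find f⁻¹(7): we need 11x ≡ 7 − 21 ≡ 21 (mod 35). Using 11⁻¹ = 16: x ≡ 16·21 = 336 = 9·35 + 21, so x = 21.
Check: f(21) = 11·21 + 21 = 252 = 7·35 + 7 ≡ 7 (mod 35).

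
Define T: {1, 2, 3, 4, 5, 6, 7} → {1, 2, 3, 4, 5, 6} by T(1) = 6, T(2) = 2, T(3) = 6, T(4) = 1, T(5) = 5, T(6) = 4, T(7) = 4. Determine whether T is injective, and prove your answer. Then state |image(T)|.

T(1) = 6 = T(3) with 1 ≠ 3, so T is not injective.
The image of T is {1, 2, 4, 5, 6}, which has 5 elements.

5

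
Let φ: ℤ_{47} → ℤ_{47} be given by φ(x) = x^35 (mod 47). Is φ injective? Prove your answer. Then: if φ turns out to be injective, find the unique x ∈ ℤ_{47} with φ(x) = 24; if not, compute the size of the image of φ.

Since 47 is prime, the nonzero elements of ℤ_{47} form a cyclic group of order 46.
As gcd(35, 46) = 1, raising to the 35th power is a bijection on this group: if s^35 ≡ t^35 then (st^{−1})^35 = 1, and the only element of order dividing gcd(35, 46) = 1 is 1, so s = t.
With φ(0) = 0 this makes φ injective on all of ℤ_{47}, hence bijective (finite equal-size domain and codomain). In particular φ is injective.
Since φ is injective, we find the preimage of 24. The inverse of x ↦ x^35 on (ℤ_{47})^× is x ↦ x^25, because 35·25 = 875 = 19·46 + 1 ≡ 1 (mod 46) and x^{46} = 1 for x ≠ 0 (Fermat). So φ⁻¹(24) = 24^25 mod 47.
Repeated squaring mod 47: 24^1 ≡ 24, 24^2 ≡ 24² = 576 ≡ 12, 24^4 ≡ 12² = 144 ≡ 3, 24^8 ≡ 3² = 9, 24^16 ≡ 9² = 81 ≡ 34. Since 25 = 16 + 8 + 1, 24^25 ≡ 34·9·24: 34·9 = 306 ≡ 24, then 24·24 = 576 ≡ 12. So 24^25 ≡ 12 (mod 47).
Hence φ⁻¹(24) = 12.

12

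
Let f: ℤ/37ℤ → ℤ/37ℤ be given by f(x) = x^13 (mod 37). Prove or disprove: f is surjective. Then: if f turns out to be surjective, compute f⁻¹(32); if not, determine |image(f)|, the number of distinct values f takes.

Since 37 is prime, the nonzero elements of ℤ/37ℤ form a cyclic group of order 36.
As gcd(13, 36) = 1, raising to the 13th power is a bijection on this group: if a^13 ≡ b^13 then (ab^{−1})^13 = 1, and the only element of order dividing gcd(13, 36) = 1 is 1, so a = b.
With f(0) = 0 this makes f injective on all of ℤ/37ℤ, hence bijective (finite equal-size domain and codomain). In particular f is surjective.
Since f is surjective, we find the preimage of 32. The inverse of x ↦ x^13 on (ℤ/37ℤ)^× is x ↦ x^25, because 13·25 = 325 = 9·36 + 1 ≡ 1 (mod 36) and x^{36} = 1 for x ≠ 0 (Fermat). So f⁻¹(32) = 32^25 mod 37.
Repeated squaring mod 37: 32^1 ≡ 32, 32^2 ≡ 32² = 1024 ≡ 25, 32^4 ≡ 25² = 625 ≡ 33, 32^8 ≡ 33² = 1089 ≡ 16, 32^16 ≡ 16² = 256 ≡ 34. Since 25 = 16 + 8 + 1, 32^25 ≡ 34·16·32: 34·16 = 544 ≡ 26, then 26·32 = 832 ≡ 18. So 32^25 ≡ 18 (mod 37).
Hence f⁻¹(32) = 18.

18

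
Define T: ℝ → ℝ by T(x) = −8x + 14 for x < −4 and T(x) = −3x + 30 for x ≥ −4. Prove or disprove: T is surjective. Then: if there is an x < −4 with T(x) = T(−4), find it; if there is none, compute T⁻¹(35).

-5/3

Both pieces are strictly decreasing (slopes −8 and −3), so each is injective on its own interval.
The left piece maps (−∞, −4) onto (46, ∞); the right piece maps [−4, ∞) onto (−∞, 42].
The union (46, ∞) ∪ (−∞, 42] omits the interval between 46 and 42; in particular 46 has no preimage. So T is not surjective.
Because the two images are disjoint, no x < −4 has T(x) = T(−4), so we compute T⁻¹(35): 35 lies in (−∞, 42], so solve −3x + 30 = 35: x = (35 − 30)/(−3) = −5/3.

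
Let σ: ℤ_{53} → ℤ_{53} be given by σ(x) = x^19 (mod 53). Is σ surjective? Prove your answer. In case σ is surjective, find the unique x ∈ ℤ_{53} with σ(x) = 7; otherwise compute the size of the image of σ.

Since 53 is prime, the nonzero elements of ℤ_{53} form a cyclic group of order 52.
As gcd(19, 52) = 1, raising to the 19th power is a bijection on this group: if a^19 ≡ b^19 then (ab^{−1})^19 = 1, and the only element of order dividing gcd(19, 52) = 1 is 1, so a = b.
With σ(0) = 0 this makes σ injective on all of ℤ_{53}, hence bijective (finite equal-size domain and codomain). In particular σ is surjective.
Since σ is surjective, we find the preimage of 7. The inverse of x ↦ x^19 on (ℤ_{53})^× is x ↦ x^11, because 19·11 = 209 = 4·52 + 1 ≡ 1 (mod 52) and x^{52} = 1 for x ≠ 0 (Fermat). So σ⁻¹(7) = 7^11 mod 53.
Repeated squaring mod 53: 7^1 ≡ 7, 7^2 ≡ 7² = 49, 7^4 ≡ 49² = 2401 ≡ 16, 7^8 ≡ 16² = 256 ≡ 44. Since 11 = 8 + 2 + 1, 7^11 ≡ 44·49·7: 44·49 = 2156 ≡ 36, then 36·7 = 252 ≡ 40. So 7^11 ≡ 40 (mod 53).
Hence σ⁻¹(7) = 40.

40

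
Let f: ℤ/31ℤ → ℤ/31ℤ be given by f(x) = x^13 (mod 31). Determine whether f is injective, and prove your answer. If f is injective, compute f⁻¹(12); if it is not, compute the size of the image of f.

Since 31 is prime, the nonzero elements of ℤ/31ℤ form a cyclic group of order 30.
As gcd(13, 30) = 1, raising to the 13th power is a bijection on this group: if s^13 ≡ t^13 then (st^{−1})^13 = 1, and the only element of order dividing gcd(13, 30) = 1 is 1, so s = t.
With f(0) = 0 this makes f injective on all of ℤ/31ℤ, hence bijective (finite equal-size domain and codomain). In particular f is injective.
Since f is injective, we find the preimage of 12. The inverse of x ↦ x^13 on (ℤ/31ℤ)^× is x ↦ x^7, because 13·7 = 91 = 3·30 + 1 ≡ 1 (mod 30) and x^{30} = 1 for x ≠ 0 (Fermat). So f⁻¹(12) = 12^7 mod 31.
Repeated squaring mod 31: 12^1 ≡ 12, 12^2 ≡ 12² = 144 ≡ 20, 12^4 ≡ 20² = 400 ≡ 28. Since 7 = 4 + 2 + 1, 12^7 ≡ 28·20·12: 28·20 = 560 ≡ 2, then 2·12 = 24. So 12^7 ≡ 24 (mod 31).
Hence f⁻¹(12) = 24.

24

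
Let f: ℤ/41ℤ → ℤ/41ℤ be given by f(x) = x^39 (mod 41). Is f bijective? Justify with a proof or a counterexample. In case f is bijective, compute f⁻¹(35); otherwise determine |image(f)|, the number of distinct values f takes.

34

Since 41 is prime, the nonzero elements of ℤ/41ℤ form a cyclic group of order 40.
As gcd(39, 40) = 1, raising to the 39th power is a bijection on this group: if s^39 ≡ t^39 then (st^{−1})^39 = 1, and the only element of order dividing gcd(39, 40) = 1 is 1, so s = t.
With f(0) = 0 this makes f injective on all of ℤ/41ℤ, hence bijective (finite equal-size domain and codomain). In particular f is bijective.
Since f is bijective, we find the preimage of 35. The inverse of x ↦ x^39 on (ℤ/41ℤ)^× is x ↦ x^39, because 39·39 = 1521 = 38·40 + 1 ≡ 1 (mod 40) and x^{40} = 1 for x ≠ 0 (Fermat). So f⁻¹(35) = 35^39 mod 41.
Repeated squaring mod 41: 35^1 ≡ 35, 35^2 ≡ 35² = 1225 ≡ 36, 35^4 ≡ 36² = 1296 ≡ 25, 35^8 ≡ 25² = 625 ≡ 10, 35^16 ≡ 10² = 100 ≡ 18, 35^32 ≡ 18² = 324 ≡ 37. Since 39 = 32 + 4 + 2 + 1, 35^39 ≡ 37·25·36·35: 37·25 = 925 ≡ 23, then 23·36 = 828 ≡ 8, then 8·35 = 280 ≡ 34. So 35^39 ≡ 34 (mod 41).
Hence f⁻¹(35) = 34.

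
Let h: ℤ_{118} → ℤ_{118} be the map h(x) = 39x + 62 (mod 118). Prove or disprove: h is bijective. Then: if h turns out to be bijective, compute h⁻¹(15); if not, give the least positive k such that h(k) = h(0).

23

If h(u) = h(v), then 39u ≡ 39v (mod 118). Because gcd(39, 118) = 1, we may cancel 39 to get u ≡ v (mod 118).
We now compute 39⁻¹ mod 118 explicitly. Euclid's algorithm: 118 = 3·39 + 1; back-substituting gives 1 = 115·39 − 38·118, so 39⁻¹ ≡ 115 (mod 118).
Then y ↦ 115(y − 62) is a two-sided inverse to h, so every y ∈ ℤ_{118} has a preimage.
Hence h is bijective.
Since h is bijective, we find h⁻¹(15): we need 39x ≡ 15 − 62 ≡ 71 (mod 118). Using 39⁻¹ = 115: x ≡ 115·71 = 8165 = 69·118 + 23, so x = 23.
Check: h(23) = 39·23 + 62 = 959 = 8·118 + 15 ≡ 15 (mod 118).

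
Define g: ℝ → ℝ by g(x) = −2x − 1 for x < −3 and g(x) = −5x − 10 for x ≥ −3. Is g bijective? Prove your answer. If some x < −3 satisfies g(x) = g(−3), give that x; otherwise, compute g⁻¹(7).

-4

Both pieces are strictly decreasing (slopes −2 and −5), so each is injective on its own interval.
The left piece maps (−∞, −3) onto (5, ∞); the right piece maps [−3, ∞) onto (−∞, 5].
Since 5 = 5, the images partition ℝ: g is injective and surjective, hence bijective.
Because the two images are disjoint, no x < −3 has g(x) = g(−3), so we compute g⁻¹(7): 7 lies in (5, ∞), so solve −2x − 1 = 7: x = (7 + 1)/(−2) = −4.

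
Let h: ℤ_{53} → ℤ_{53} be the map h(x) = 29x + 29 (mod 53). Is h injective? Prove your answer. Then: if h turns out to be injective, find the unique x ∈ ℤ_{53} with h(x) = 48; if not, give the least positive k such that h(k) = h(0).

50

If h(a) = h(b), then 29a ≡ 29b (mod 53). Because gcd(29, 53) = 1, we may cancel 29 to get a ≡ b (mod 53).
So h is injective.
We now compute 29⁻¹ mod 53 explicitly. Euclid's algorithm: 53 = 1·29 + 24, 29 = 1·24 + 5, 24 = 4·5 + 4, 5 = 1·4 + 1; back-substituting gives 1 = 11·29 − 6·53, so 29⁻¹ ≡ 11 (mod 53).
Since h is injective, we compute h⁻¹(48): solve 29x + 29 ≡ 48 (mod 53), i.e. 29x ≡ 19 (mod 53).
Multiplying by 29⁻¹ = 11 gives x ≡ 11·19 = 209 = 3·53 + 50 ≡ 50 (mod 53).
Check: h(50) = 29·50 + 29 = 1479 = 27·53 + 48 ≡ 48 (mod 53).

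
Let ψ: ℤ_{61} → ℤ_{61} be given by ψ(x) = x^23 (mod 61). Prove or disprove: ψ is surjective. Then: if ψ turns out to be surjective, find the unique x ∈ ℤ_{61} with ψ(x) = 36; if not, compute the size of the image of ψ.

Since 61 is prime, the nonzero elements of ℤ_{61} form a cyclic group of order 60.
As gcd(23, 60) = 1, raising to the 23rd power is a bijection on this group: if u^23 ≡ v^23 then (uv^{−1})^23 = 1, and the only element of order dividing gcd(23, 60) = 1 is 1, so u = v.
With ψ(0) = 0 this makes ψ injective on all of ℤ_{61}, hence bijective (finite equal-size domain and codomain). In particular ψ is surjective.
Since ψ is surjective, we find the preimage of 36. The inverse of x ↦ x^23 on (ℤ_{61})^× is x ↦ x^47, because 23·47 = 1081 = 18·60 + 1 ≡ 1 (mod 60) and x^{60} = 1 for x ≠ 0 (Fermat). So ψ⁻¹(36) = 36^47 mod 61.
Repeated squaring mod 61: 36^1 ≡ 36, 36^2 ≡ 36² = 1296 ≡ 15, 36^4 ≡ 15² = 225 ≡ 42, 36^8 ≡ 42² = 1764 ≡ 56, 36^16 ≡ 56² = 3136 ≡ 25, 36^32 ≡ 25² = 625 ≡ 15. Since 47 = 32 + 8 + 4 + 2 + 1, 36^47 ≡ 15·56·42·15·36: 15·56 = 840 ≡ 47, then 47·42 = 1974 ≡ 22, then 22·15 = 330 ≡ 25, then 25·36 = 900 ≡ 46. So 36^47 ≡ 46 (mod 61).
Hence ψ⁻¹(36) = 46.

46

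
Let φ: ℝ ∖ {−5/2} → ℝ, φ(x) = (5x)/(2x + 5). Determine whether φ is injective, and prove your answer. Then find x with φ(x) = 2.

Suppose φ(u) = φ(v). Cross-multiplying: (5u)(2v + 5) = (5v)(2u + 5).
Expanding both sides and cancelling the symmetric terms leaves 25·(u − v) = 0. Since 25 ≠ 0, u = v. So φ is injective.
Solving φ(x) = 2: cross-multiplying gives 5x = 2(2x + 5), which rearranges to 1x = 10, so x = 10.

10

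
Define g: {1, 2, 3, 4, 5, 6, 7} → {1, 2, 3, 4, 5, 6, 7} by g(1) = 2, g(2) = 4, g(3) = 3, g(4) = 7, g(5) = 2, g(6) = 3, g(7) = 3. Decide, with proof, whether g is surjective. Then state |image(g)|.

No element maps to 1, so g is not surjective.
The image of g is {2, 3, 4, 7}, which has 4 elements.

4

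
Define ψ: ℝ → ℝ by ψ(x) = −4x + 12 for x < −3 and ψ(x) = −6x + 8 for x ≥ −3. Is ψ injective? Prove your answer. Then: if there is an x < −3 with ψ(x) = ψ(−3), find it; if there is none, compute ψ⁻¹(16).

-7/2

Both pieces are strictly decreasing (slopes −4 and −6), so each is injective on its own interval.
The left piece maps (−∞, −3) onto (24, ∞); the right piece maps [−3, ∞) onto (−∞, 26].
These images overlap. In particular ψ(−3) = 26 (right piece), and solving −4x + 12 = 26 on the left piece gives x = −7/2 < −3.
So ψ(−7/2) = ψ(−3) with −7/2 ≠ −3, and ψ is not injective. This x = −7/2 is the requested value below −3.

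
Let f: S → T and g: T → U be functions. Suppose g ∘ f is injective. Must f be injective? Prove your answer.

injective

Suppose f(u) = f(v). Applying g: (g ∘ f)(u) = (g ∘ f)(v). Since g ∘ f is injective, u = v. So f is injective.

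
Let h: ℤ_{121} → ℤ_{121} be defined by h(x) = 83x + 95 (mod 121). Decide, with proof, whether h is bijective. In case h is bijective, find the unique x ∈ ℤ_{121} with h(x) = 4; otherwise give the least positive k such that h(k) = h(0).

82

If h(x_1) = h(x_2), then 83x_1 ≡ 83x_2 (mod 121). Because gcd(83, 121) = 1, we may cancel 83 to get x_1 ≡ x_2 (mod 121).
We now compute 83⁻¹ mod 121 explicitly. Euclid's algorithm: 121 = 1·83 + 38, 83 = 2·38 + 7, 38 = 5·7 + 3, 7 = 2·3 + 1; back-substituting gives 1 = 35·83 − 24·121, so 83⁻¹ ≡ 35 (mod 121).
For any y ∈ ℤ_{121}, x = 35(y − 95) mod 121 satisfies h(x) = 83·35(y − 95) + 95 ≡ y (since 83·35 ≡ 1 mod 121). So every y has a preimage.
Thus h is bijective.
Since h is bijective, we compute h⁻¹(4): solve 83x + 95 ≡ 4 (mod 121), i.e. 83x ≡ 30 (mod 121).
Multiplying by 83⁻¹ = 35 gives x ≡ 35·30 = 1050 = 8·121 + 82 ≡ 82 (mod 121).
Check: h(82) = 83·82 + 95 = 6901 = 57·121 + 4 ≡ 4 (mod 121).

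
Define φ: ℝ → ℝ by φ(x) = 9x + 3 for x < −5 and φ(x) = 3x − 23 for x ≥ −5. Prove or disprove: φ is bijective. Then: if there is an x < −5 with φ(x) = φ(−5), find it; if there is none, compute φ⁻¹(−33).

Both pieces are strictly increasing (slopes 9 and 3), so each is injective on its own interval.
The left piece maps (−∞, −5) onto (−∞, −42); the right piece maps [−5, ∞) onto [−38, ∞).
The images leave a gap (−42 has no preimage), so φ is not surjective, hence not bijective.
Because the two images are disjoint, no x < −5 has φ(x) = φ(−5), so we compute φ⁻¹(−33): −33 lies in [−38, ∞), so solve 3x − 23 = −33: x = (−33 + 23)/3 = −10/3.

-10/3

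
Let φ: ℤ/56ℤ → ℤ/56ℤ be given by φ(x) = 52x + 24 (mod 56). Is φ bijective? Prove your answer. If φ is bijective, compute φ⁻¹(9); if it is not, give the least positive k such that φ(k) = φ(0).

By definition, φ is injective if φ(a) = φ(b) implies a = b.
We have gcd(52, 56) = 4 > 1. Taking a = 0 and b = 14: φ(0) = 24 and φ(14) = 52·14 + 24 = 752 ≡ 24 (mod 56).
So φ(0) = φ(14) while 0 ≠ 14, hence φ is not injective, hence not bijective.
Since φ is not bijective, we find the least positive k with φ(k) = φ(0): this means 52k ≡ 0 (mod 56), i.e. 56 ∣ 52k. Since gcd(52, 56) = 4, dividing through by 4 this holds exactly when 14 ∣ 13k, and as gcd(13, 14) = 1, exactly when 14 ∣ k.
The smallest positive such k is 14.

14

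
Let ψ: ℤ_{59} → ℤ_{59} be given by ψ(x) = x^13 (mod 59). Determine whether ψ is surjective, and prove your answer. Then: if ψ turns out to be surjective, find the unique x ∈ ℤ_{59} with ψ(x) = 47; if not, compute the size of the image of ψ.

Since 59 is prime, the nonzero elements of ℤ_{59} form a cyclic group of order 58.
As gcd(13, 58) = 1, raising to the 13th power is a bijection on this group: if s^13 ≡ t^13 then (st^{−1})^13 = 1, and the only element of order dividing gcd(13, 58) = 1 is 1, so s = t.
With ψ(0) = 0 this makes ψ injective on all of ℤ_{59}, hence bijective (finite equal-size domain and codomain). In particular ψ is surjective.
Since ψ is surjective, we find the preimage of 47. The inverse of x ↦ x^13 on (ℤ_{59})^× is x ↦ x^9, because 13·9 = 117 = 2·58 + 1 ≡ 1 (mod 58) and x^{58} = 1 for x ≠ 0 (Fermat). So ψ⁻¹(47) = 47^9 mod 59.
Repeated squaring mod 59: 47^1 ≡ 47, 47^2 ≡ 47² = 2209 ≡ 26, 47^4 ≡ 26² = 676 ≡ 27, 47^8 ≡ 27² = 729 ≡ 21. Since 9 = 8 + 1, 47^9 ≡ 21·47: 21·47 = 987 ≡ 43. So 47^9 ≡ 43 (mod 59).
Hence ψ⁻¹(47) = 43.

43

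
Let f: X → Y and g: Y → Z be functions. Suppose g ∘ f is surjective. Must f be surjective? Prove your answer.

No. Take X = {1, 2}, Y = {1, 2, 3, 4, 5}, Z = {1}, f(a) = 1 for every a ∈ X, and g(b) = 1 for every b ∈ Y.
Then g ∘ f is surjective onto {1}, but 5 ∈ Y has no preimage under f, so f is not surjective.

not surjective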